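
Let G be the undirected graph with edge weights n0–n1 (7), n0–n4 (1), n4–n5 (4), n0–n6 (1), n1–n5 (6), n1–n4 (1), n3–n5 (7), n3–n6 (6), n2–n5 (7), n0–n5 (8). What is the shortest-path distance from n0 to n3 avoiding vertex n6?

Checking several routes:
n0→n5→n3: 8 + 7 = 15
n0→n4→n1→n5→n3: 1 + 1 + 6 + 7 = 15
n0→n4→n5→n3: 1 + 4 + 7 = 12
Best route has total 12.

12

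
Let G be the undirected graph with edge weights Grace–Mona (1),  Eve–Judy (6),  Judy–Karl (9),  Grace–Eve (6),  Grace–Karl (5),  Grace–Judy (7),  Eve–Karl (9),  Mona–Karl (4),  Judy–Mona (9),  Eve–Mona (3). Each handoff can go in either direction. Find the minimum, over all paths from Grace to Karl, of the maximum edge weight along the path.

4

A few of the Grace→Karl routes:
Grace -> Karl: max(5) = 5
Grace -> Mona -> Judy -> Eve -> Karl: max(1, 9, 6, 9) = 9
Grace -> Mona -> Judy -> Karl: max(1, 9, 9) = 9
Grace -> Eve -> Mona -> Karl: max(6, 3, 4) = 6
Grace -> Judy -> Eve -> Mona -> Karl: max(7, 6, 3, 4) = 7
Grace -> Mona -> Karl: max(1, 4) = 4
Best route has worst link 4.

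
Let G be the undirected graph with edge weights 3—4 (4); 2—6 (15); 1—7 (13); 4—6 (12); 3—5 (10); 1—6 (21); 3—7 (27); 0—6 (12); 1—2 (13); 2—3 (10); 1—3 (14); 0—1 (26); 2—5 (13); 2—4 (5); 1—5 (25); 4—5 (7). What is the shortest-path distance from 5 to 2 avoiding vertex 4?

Comparing a few candidate routes:
5 - 2: 13
5 - 3 - 2: 10 + 10 = 20
5 - 3 - 1 - 2: 10 + 14 + 13 = 37
Shortest: 13.

13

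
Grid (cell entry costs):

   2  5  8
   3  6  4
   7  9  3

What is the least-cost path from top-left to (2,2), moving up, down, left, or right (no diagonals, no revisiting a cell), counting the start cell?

18

Take [0,0] [1,0] [1,1] [1,2] [2,2] for a total of 2 + 3 + 6 + 4 + 3 = 18.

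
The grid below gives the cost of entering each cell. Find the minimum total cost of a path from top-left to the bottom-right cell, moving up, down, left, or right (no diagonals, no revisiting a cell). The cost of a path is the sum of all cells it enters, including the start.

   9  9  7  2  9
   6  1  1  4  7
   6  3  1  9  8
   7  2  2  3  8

31

Best path: r0c0 → r1c0 → r1c1 → r1c2 → r2c2 → r3c2 → r3c3 → r3c4
Cost: 9 + 6 + 1 + 1 + 1 + 2 + 3 + 8 = 31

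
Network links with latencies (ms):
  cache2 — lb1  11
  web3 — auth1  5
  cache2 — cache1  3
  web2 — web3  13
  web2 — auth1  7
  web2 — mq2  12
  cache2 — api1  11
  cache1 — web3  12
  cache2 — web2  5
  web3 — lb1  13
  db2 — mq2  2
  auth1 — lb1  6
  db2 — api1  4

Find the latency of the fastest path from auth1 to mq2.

19

Checking several routes:
auth1 → web3 → cache1 → cache2 → api1 → db2 → mq2: 5 + 12 + 3 + 11 + 4 + 2 = 37
auth1 → lb1 → cache2 → web2 → mq2: 6 + 11 + 5 + 12 = 34
auth1 → web3 → web2 → mq2: 5 + 13 + 12 = 30
auth1 → web2 → cache2 → api1 → db2 → mq2: 7 + 5 + 11 + 4 + 2 = 29
auth1 → lb1 → cache2 → api1 → db2 → mq2: 6 + 11 + 11 + 4 + 2 = 34
auth1 → web2 → mq2: 7 + 12 = 19
The minimum is 19 ms.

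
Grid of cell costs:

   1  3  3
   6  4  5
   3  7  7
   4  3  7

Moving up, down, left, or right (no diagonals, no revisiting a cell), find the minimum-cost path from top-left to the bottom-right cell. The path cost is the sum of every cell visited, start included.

Take (0,0) → (1,0) → (2,0) → (3,0) → (3,1) → (3,2) for a total of 1 + 6 + 3 + 4 + 3 + 7 = 24.

24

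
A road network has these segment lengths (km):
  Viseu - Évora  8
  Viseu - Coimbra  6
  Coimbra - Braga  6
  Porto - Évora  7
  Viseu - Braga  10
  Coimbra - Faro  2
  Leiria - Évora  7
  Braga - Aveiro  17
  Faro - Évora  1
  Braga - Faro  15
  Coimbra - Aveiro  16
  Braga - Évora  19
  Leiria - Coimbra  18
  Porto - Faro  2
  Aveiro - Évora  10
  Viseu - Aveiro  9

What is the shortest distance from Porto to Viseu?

10

Checking several routes:
Porto → Faro → Évora → Viseu: 2 + 1 + 8 = 11
Porto → Évora → Faro → Coimbra → Viseu: 7 + 1 + 2 + 6 = 16
Porto → Faro → Coimbra → Viseu: 2 + 2 + 6 = 10
Porto → Évora → Viseu: 7 + 8 = 15
Best route has total 10 km.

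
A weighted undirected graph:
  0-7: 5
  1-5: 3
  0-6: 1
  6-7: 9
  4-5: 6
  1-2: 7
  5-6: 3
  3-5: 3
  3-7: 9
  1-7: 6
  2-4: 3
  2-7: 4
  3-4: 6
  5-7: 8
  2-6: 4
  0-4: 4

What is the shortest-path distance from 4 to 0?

4

Checking several routes:
4-2-6-0: 3 + 4 + 1 = 8
4-5-6-0: 6 + 3 + 1 = 10
4-0: 4
4-2-7-0: 3 + 4 + 5 = 12
4-3-5-6-0: 6 + 3 + 3 + 1 = 13
Best route has total 4.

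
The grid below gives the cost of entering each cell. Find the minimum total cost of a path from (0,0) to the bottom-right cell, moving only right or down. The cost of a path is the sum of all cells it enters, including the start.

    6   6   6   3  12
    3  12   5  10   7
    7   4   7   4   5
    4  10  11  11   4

Best path: (0,0) (1,0) (2,0) (2,1) (2,2) (2,3) (2,4) (3,4)
Cost: 6 + 3 + 7 + 4 + 7 + 4 + 5 + 4 = 40

40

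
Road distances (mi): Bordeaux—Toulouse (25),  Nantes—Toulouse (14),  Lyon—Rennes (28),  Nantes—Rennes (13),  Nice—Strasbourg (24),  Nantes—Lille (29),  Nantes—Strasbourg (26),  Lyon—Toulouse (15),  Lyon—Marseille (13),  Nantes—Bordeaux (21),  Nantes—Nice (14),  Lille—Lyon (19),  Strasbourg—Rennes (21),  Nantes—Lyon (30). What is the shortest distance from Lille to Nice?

43

Some routes from Lille to Nice:
Lille-Lyon-Nantes-Nice: 19 + 30 + 14 = 63
Lille-Lyon-Toulouse-Nantes-Nice: 19 + 15 + 14 + 14 = 62
Lille-Nantes-Nice: 29 + 14 = 43
Best route has total 43 mi.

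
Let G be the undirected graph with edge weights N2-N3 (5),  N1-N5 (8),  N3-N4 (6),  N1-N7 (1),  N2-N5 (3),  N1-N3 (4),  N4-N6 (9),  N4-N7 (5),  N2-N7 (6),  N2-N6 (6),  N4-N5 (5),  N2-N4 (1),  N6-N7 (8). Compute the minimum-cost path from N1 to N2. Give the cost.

Checking several routes:
N1 -> N3 -> N4 -> N2: 4 + 6 + 1 = 11
N1 -> N7 -> N4 -> N2: 1 + 5 + 1 = 7
N1 -> N7 -> N2: 1 + 6 = 7
N1 -> N3 -> N2: 4 + 5 = 9
Best route has total 7.

7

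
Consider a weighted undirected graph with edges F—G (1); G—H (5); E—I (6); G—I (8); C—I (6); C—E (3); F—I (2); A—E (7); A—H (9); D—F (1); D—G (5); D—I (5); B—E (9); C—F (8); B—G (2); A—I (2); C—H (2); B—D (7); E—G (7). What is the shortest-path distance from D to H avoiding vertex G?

11

Checking several routes:
D → F → I → C → H: 1 + 2 + 6 + 2 = 11
D → F → I → A → H: 1 + 2 + 2 + 9 = 14
D → F → I → E → C → H: 1 + 2 + 6 + 3 + 2 = 14
D → I → C → H: 5 + 6 + 2 = 13
D → F → C → H: 1 + 8 + 2 = 11
D → I → E → C → H: 5 + 6 + 3 + 2 = 16
Best route has total 11.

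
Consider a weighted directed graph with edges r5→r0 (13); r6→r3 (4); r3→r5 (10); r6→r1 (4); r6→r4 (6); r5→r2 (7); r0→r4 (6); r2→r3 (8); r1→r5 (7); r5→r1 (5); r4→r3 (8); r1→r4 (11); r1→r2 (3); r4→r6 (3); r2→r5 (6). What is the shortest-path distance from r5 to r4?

16

Paths from r5 to r4:
r5 → r1 → r4: 5 + 11 = 16
r5 → r0 → r4: 13 + 6 = 19
Shortest: 16.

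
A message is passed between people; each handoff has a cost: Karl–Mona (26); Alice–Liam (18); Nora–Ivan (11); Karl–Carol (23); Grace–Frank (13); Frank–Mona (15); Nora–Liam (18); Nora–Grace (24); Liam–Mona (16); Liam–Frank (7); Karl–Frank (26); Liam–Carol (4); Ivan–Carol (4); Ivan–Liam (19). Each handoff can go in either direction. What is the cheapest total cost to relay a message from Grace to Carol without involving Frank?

39

Some routes from Grace to Carol avoiding Frank:
Grace-Nora-Ivan-Liam-Carol: 24 + 11 + 19 + 4 = 58
Grace-Nora-Liam-Carol: 24 + 18 + 4 = 46
Grace-Nora-Ivan-Carol: 24 + 11 + 4 = 39
Shortest: 39.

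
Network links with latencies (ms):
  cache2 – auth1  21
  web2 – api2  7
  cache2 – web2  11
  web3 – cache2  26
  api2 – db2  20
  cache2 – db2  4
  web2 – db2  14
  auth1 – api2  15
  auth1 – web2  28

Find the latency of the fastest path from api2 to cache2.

18

Some routes from api2 to cache2:
api2 → db2 → web2 → cache2: 20 + 14 + 11 = 45
api2 → db2 → cache2: 20 + 4 = 24
api2 → auth1 → cache2: 15 + 21 = 36
api2 → web2 → cache2: 7 + 11 = 18
api2 → web2 → db2 → cache2: 7 + 14 + 4 = 25
Best route has total 18 ms.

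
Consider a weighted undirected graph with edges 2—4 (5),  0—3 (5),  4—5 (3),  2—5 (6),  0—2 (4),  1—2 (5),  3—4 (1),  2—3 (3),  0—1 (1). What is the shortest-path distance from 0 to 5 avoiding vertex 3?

Paths from 0 to 5 avoiding 3:
0→1→2→5: 1 + 5 + 6 = 12
0→2→5: 4 + 6 = 10
0→2→4→5: 4 + 5 + 3 = 12
0→1→2→4→5: 1 + 5 + 5 + 3 = 14
Shortest: 10.

10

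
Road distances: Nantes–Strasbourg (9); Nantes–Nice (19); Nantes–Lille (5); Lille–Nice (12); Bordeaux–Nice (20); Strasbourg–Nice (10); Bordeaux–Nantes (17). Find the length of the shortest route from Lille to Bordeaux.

Some routes from Lille to Bordeaux:
Lille→Nantes→Strasbourg→Nice→Bordeaux: 5 + 9 + 10 + 20 = 44
Lille→Nantes→Bordeaux: 5 + 17 = 22
Lille→Nice→Bordeaux: 12 + 20 = 32
The minimum is 22.

22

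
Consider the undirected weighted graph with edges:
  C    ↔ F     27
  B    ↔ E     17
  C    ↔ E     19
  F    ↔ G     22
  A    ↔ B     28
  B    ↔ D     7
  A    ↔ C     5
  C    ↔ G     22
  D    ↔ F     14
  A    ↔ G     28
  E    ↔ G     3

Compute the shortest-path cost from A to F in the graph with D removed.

Some routes from A to F avoiding D:
A-C-E-G-F: 5 + 19 + 3 + 22 = 49
A-B-E-G-F: 28 + 17 + 3 + 22 = 70
A-G-F: 28 + 22 = 50
A-C-G-F: 5 + 22 + 22 = 49
A-C-F: 5 + 27 = 32
Shortest: 32.

32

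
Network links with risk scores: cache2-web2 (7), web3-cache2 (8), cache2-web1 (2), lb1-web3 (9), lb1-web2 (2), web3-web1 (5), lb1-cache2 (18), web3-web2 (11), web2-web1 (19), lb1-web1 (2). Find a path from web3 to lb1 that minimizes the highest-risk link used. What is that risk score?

A few of the web3→lb1 routes:
web3→web1→cache2→web2→lb1: max(5, 2, 7, 2) = 7
web3→cache2→web2→lb1: max(8, 7, 2) = 8
web3→lb1: max(9) = 9
web3→cache2→web1→lb1: max(8, 2, 2) = 8
web3→web1→lb1: max(5, 2) = 5
Smallest bottleneck: 5.

5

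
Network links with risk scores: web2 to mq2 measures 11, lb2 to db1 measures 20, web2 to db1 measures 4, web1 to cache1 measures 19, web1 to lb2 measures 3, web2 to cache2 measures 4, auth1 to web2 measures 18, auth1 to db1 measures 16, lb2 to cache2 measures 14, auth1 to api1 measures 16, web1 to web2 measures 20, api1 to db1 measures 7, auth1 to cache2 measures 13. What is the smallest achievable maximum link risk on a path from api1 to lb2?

14

Some routes from api1 to lb2:
api1→auth1→cache2→lb2: max(16, 13, 14) = 16
api1→db1→web2→cache2→lb2: max(7, 4, 4, 14) = 14
api1→auth1→db1→web2→cache2→lb2: max(16, 16, 4, 4, 14) = 16
The minimum achievable maximum is 14.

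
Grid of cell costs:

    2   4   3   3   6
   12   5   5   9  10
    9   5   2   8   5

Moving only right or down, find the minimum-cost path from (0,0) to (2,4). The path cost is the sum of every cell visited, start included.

One optimal route is [0,0] -> [0,1] -> [0,2] -> [1,2] -> [2,2] -> [2,3] -> [2,4].
Its cost is 2 + 4 + 3 + 5 + 2 + 8 + 5 = 29.
For comparison, the top-then-right route costs 33.

29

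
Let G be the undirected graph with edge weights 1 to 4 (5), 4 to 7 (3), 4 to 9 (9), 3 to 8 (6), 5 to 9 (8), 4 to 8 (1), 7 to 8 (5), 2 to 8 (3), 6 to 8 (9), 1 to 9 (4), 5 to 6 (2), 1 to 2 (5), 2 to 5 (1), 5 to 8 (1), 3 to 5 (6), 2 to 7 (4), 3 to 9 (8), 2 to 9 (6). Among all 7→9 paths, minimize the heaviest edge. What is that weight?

Some routes from 7 to 9:
7 -> 4 -> 1 -> 9: max(3, 5, 4) = 5
7 -> 4 -> 8 -> 5 -> 2 -> 1 -> 9: max(3, 1, 1, 1, 5, 4) = 5
7 -> 2 -> 1 -> 9: max(4, 5, 4) = 5
7 -> 4 -> 8 -> 2 -> 1 -> 9: max(3, 1, 3, 5, 4) = 5
7 -> 2 -> 5 -> 8 -> 4 -> 1 -> 9: max(4, 1, 1, 1, 5, 4) = 5
Best route has worst link 5.

5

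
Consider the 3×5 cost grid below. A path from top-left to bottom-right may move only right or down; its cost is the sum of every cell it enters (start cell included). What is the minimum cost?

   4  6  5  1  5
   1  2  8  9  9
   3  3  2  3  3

Take [0,0]→[1,0]→[1,1]→[2,1]→[2,2]→[2,3]→[2,4] for a total of 4 + 1 + 2 + 3 + 2 + 3 + 3 = 18.
For comparison, the top-then-right route costs 33.

18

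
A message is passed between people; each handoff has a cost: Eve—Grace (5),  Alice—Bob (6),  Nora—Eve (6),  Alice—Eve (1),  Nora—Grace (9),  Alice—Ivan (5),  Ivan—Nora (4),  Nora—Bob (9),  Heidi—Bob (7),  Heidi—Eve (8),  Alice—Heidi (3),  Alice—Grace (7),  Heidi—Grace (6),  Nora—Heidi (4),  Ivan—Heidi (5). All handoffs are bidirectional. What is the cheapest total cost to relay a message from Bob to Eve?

7

Comparing a few candidate routes:
Bob → Alice → Eve: 6 + 1 = 7
Bob → Heidi → Alice → Eve: 7 + 3 + 1 = 11
Bob → Heidi → Eve: 7 + 8 = 15
The minimum is 7.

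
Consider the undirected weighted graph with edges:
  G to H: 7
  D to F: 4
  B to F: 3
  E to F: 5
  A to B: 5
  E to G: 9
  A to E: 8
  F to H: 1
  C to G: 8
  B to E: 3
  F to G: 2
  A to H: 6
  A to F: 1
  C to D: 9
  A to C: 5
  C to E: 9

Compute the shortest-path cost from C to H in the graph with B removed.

7

Some routes from C to H avoiding B:
C - A - F - H: 5 + 1 + 1 = 7
C - A - H: 5 + 6 = 11
C - E - F - H: 9 + 5 + 1 = 15
C - D - F - H: 9 + 4 + 1 = 14
C - G - F - H: 8 + 2 + 1 = 11
Shortest: 7.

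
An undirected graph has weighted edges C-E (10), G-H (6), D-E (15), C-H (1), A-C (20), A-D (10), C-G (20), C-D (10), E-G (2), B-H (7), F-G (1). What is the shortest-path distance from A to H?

21

Some routes from A to H:
A → D → E → G → H: 10 + 15 + 2 + 6 = 33
A → C → H: 20 + 1 = 21
A → D → C → H: 10 + 10 + 1 = 21
Shortest: 21.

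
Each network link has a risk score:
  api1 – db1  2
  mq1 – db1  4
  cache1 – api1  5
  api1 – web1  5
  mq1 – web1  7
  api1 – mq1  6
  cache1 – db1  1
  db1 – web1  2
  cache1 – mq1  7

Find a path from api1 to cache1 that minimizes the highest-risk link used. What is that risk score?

2

Checking several routes:
api1→web1→db1→cache1: max(5, 2, 1) = 5
api1→cache1: max(5) = 5
api1→db1→cache1: max(2, 1) = 2
The minimum achievable maximum is 2.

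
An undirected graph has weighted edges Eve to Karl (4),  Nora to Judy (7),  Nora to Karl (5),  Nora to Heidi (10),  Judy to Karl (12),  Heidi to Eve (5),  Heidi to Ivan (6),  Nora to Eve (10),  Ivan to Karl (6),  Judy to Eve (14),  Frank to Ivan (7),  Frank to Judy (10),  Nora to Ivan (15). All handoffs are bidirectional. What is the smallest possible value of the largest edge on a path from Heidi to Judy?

7

Checking several routes:
Heidi→Eve→Nora→Karl→Ivan→Frank→Judy: max(5, 10, 5, 6, 7, 10) = 10
Heidi→Ivan→Karl→Nora→Judy: max(6, 6, 5, 7) = 7
Heidi→Eve→Karl→Nora→Judy: max(5, 4, 5, 7) = 7
Heidi→Nora→Judy: max(10, 7) = 10
Heidi→Eve→Karl→Ivan→Frank→Judy: max(5, 4, 6, 7, 10) = 10
Heidi→Eve→Nora→Judy: max(5, 10, 7) = 10
Best route has worst link 7.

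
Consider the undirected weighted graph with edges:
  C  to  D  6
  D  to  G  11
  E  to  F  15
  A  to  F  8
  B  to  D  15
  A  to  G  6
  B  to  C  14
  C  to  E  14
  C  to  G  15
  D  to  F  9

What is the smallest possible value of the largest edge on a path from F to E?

14

Some routes from F to E:
F - A - G - D - C - E: max(8, 6, 11, 6, 14) = 14
F - E: max(15) = 15
F - A - G - C - E: max(8, 6, 15, 14) = 15
F - D - C - E: max(9, 6, 14) = 14
F - A - G - D - B - C - E: max(8, 6, 11, 15, 14, 14) = 15
Smallest bottleneck: 14.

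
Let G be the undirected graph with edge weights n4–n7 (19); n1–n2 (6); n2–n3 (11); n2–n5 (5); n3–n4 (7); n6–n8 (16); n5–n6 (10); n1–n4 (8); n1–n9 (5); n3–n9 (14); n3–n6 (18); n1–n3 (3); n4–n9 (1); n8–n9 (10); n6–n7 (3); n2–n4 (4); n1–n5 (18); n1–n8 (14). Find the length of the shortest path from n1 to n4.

A few of the n1→n4 routes:
n1→n4: 8
n1→n2→n4: 6 + 4 = 10
n1→n9→n4: 5 + 1 = 6
The minimum is 6.

6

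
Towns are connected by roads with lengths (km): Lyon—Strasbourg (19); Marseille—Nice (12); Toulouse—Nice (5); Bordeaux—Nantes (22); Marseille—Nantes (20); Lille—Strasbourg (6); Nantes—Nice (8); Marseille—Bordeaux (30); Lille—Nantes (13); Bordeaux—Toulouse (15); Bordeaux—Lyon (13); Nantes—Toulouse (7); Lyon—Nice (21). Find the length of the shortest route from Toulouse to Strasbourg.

Checking several routes:
Toulouse -> Nice -> Nantes -> Lille -> Strasbourg: 5 + 8 + 13 + 6 = 32
Toulouse -> Nice -> Lyon -> Strasbourg: 5 + 21 + 19 = 45
Toulouse -> Nantes -> Lille -> Strasbourg: 7 + 13 + 6 = 26
Toulouse -> Bordeaux -> Lyon -> Strasbourg: 15 + 13 + 19 = 47
Toulouse -> Nantes -> Nice -> Lyon -> Strasbourg: 7 + 8 + 21 + 19 = 55
Shortest: 26 km.

26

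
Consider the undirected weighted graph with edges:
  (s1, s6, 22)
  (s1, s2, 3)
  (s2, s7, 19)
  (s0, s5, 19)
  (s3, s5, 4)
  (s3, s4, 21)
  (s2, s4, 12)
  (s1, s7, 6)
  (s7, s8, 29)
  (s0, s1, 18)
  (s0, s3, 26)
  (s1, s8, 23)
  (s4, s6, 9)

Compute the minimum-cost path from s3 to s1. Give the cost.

Checking several routes:
s3 -> s4 -> s2 -> s7 -> s1: 21 + 12 + 19 + 6 = 58
s3 -> s0 -> s1: 26 + 18 = 44
s3 -> s4 -> s6 -> s1: 21 + 9 + 22 = 52
s3 -> s4 -> s2 -> s1: 21 + 12 + 3 = 36
s3 -> s5 -> s0 -> s1: 4 + 19 + 18 = 41
Shortest: 36.

36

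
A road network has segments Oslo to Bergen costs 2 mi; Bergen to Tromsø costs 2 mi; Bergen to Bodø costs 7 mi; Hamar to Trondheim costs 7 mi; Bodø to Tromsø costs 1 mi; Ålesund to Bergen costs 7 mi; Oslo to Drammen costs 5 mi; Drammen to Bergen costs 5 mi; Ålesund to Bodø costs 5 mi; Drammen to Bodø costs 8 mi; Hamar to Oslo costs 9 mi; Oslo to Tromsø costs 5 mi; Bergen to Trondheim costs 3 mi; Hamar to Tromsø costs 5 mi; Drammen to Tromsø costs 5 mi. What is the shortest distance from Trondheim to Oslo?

5

Checking several routes:
Trondheim - Bergen - Drammen - Oslo: 3 + 5 + 5 = 13
Trondheim - Bergen - Tromsø - Oslo: 3 + 2 + 5 = 10
Trondheim - Bergen - Oslo: 3 + 2 = 5
Trondheim - Bergen - Tromsø - Drammen - Oslo: 3 + 2 + 5 + 5 = 15
The minimum is 5 mi.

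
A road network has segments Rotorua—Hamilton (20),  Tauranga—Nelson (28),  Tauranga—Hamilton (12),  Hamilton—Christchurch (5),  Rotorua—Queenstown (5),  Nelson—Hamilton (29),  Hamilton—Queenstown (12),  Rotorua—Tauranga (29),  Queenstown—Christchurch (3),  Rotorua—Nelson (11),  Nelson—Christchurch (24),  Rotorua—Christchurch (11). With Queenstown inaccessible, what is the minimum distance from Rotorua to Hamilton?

16

Some routes from Rotorua to Hamilton avoiding Queenstown:
Rotorua → Christchurch → Hamilton: 11 + 5 = 16
Rotorua → Hamilton: 20
Rotorua → Nelson → Hamilton: 11 + 29 = 40
Rotorua → Tauranga → Hamilton: 29 + 12 = 41
Rotorua → Nelson → Tauranga → Hamilton: 11 + 28 + 12 = 51
Rotorua → Nelson → Christchurch → Hamilton: 11 + 24 + 5 = 40
Shortest: 16.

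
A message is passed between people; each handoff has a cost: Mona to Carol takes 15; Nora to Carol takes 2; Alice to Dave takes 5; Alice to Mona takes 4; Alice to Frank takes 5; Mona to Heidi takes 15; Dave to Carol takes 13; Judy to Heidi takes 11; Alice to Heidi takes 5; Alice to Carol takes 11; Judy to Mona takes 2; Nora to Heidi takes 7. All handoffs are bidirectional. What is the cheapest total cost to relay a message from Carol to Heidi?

Checking several routes:
Carol → Alice → Mona → Judy → Heidi: 11 + 4 + 2 + 11 = 28
Carol → Alice → Heidi: 11 + 5 = 16
Carol → Nora → Heidi: 2 + 7 = 9
Carol → Dave → Alice → Heidi: 13 + 5 + 5 = 23
Carol → Mona → Alice → Heidi: 15 + 4 + 5 = 24
Carol → Mona → Judy → Heidi: 15 + 2 + 11 = 28
Best route has total 9.

9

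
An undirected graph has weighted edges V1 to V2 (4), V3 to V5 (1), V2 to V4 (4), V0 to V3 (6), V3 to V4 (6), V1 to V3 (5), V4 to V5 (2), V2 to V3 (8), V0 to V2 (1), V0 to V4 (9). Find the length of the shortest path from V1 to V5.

Comparing a few candidate routes:
V1-V2-V4-V5: 4 + 4 + 2 = 10
V1-V3-V5: 5 + 1 = 6
V1-V2-V0-V3-V5: 4 + 1 + 6 + 1 = 12
Shortest: 6.

6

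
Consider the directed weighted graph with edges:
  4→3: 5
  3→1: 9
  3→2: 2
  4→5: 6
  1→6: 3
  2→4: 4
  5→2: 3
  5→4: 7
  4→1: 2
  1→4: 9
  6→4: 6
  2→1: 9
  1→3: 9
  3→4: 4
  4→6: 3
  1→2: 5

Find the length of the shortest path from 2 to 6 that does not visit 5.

7

Checking several routes:
2-4-1-6: 4 + 2 + 3 = 9
2-4-6: 4 + 3 = 7
2-1-6: 9 + 3 = 12
2-4-3-1-6: 4 + 5 + 9 + 3 = 21
Shortest: 7.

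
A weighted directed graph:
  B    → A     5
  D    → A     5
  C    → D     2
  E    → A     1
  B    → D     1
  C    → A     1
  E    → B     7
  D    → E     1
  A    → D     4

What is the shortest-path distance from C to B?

Routes from C to B:
C → A → D → E → B: 1 + 4 + 1 + 7 = 13
C → D → E → B: 2 + 1 + 7 = 10
Best route has total 10.

10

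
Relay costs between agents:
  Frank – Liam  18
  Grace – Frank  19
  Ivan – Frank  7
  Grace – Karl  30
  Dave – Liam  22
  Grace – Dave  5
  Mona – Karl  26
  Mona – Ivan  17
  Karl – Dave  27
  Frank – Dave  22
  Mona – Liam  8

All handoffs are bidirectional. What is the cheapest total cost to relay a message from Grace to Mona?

35

A few of the Grace→Mona routes:
Grace -> Frank -> Ivan -> Mona: 19 + 7 + 17 = 43
Grace -> Dave -> Liam -> Mona: 5 + 22 + 8 = 35
Grace -> Frank -> Liam -> Mona: 19 + 18 + 8 = 45
The minimum is 35.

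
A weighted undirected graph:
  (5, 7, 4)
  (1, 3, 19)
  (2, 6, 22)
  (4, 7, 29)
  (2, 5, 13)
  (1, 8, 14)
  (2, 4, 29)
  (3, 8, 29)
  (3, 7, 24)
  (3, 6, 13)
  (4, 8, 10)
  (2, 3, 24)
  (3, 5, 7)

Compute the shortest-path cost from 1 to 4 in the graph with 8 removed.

59

A few of the 1→4 routes:
1 → 3 → 5 → 2 → 4: 19 + 7 + 13 + 29 = 68
1 → 3 → 2 → 4: 19 + 24 + 29 = 72
1 → 3 → 5 → 7 → 4: 19 + 7 + 4 + 29 = 59
1 → 3 → 7 → 4: 19 + 24 + 29 = 72
Shortest: 59.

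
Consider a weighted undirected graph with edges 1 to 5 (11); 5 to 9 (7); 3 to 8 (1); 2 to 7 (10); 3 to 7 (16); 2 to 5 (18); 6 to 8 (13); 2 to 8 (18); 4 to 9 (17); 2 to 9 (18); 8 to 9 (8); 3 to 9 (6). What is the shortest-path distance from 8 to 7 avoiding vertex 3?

28

Candidate routes:
8 → 9 → 2 → 7: 8 + 18 + 10 = 36
8 → 9 → 5 → 2 → 7: 8 + 7 + 18 + 10 = 43
8 → 2 → 7: 18 + 10 = 28
Best route has total 28.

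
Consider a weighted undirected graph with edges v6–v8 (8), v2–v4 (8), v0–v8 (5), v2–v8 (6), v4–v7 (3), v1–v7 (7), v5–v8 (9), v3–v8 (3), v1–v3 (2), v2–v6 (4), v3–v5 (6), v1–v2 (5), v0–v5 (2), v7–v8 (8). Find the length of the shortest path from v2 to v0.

Some routes from v2 to v0:
v2→v8→v0: 6 + 5 = 11
v2→v8→v3→v5→v0: 6 + 3 + 6 + 2 = 17
v2→v1→v3→v8→v0: 5 + 2 + 3 + 5 = 15
v2→v6→v8→v0: 4 + 8 + 5 = 17
v2→v8→v5→v0: 6 + 9 + 2 = 17
v2→v1→v3→v5→v0: 5 + 2 + 6 + 2 = 15
Best route has total 11.

11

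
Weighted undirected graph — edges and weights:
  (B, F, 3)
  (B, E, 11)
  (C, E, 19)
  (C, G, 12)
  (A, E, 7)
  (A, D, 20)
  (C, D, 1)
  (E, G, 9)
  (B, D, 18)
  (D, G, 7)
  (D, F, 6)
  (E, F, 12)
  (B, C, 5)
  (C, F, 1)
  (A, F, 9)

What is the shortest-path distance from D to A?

11

Checking several routes:
D -> F -> A: 6 + 9 = 15
D -> C -> B -> F -> A: 1 + 5 + 3 + 9 = 18
D -> C -> F -> E -> A: 1 + 1 + 12 + 7 = 21
D -> C -> F -> A: 1 + 1 + 9 = 11
D -> A: 20
The minimum is 11.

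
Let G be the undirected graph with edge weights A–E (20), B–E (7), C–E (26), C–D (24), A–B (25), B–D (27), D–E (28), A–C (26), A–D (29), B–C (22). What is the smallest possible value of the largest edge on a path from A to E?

20

A few of the A→E routes:
A - C - E: max(26, 26) = 26
A - B - E: max(25, 7) = 25
A - E: max(20) = 20
Smallest bottleneck: 20.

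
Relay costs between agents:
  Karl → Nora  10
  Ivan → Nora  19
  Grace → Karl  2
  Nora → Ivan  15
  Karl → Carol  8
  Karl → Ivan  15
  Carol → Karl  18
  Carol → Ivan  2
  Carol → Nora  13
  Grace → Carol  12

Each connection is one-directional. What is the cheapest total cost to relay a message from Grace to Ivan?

Checking several routes:
Grace → Karl → Nora → Ivan: 2 + 10 + 15 = 27
Grace → Carol → Ivan: 12 + 2 = 14
Grace → Karl → Carol → Nora → Ivan: 2 + 8 + 13 + 15 = 38
Grace → Karl → Ivan: 2 + 15 = 17
Grace → Karl → Carol → Ivan: 2 + 8 + 2 = 12
Shortest: 12.

12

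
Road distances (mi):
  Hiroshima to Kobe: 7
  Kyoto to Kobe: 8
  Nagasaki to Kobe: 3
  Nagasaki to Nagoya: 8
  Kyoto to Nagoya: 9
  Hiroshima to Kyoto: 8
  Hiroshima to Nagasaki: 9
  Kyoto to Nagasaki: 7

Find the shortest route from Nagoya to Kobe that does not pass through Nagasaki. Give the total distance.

17

Paths from Nagoya to Kobe avoiding Nagasaki:
Nagoya - Kyoto - Hiroshima - Kobe: 9 + 8 + 7 = 24
Nagoya - Kyoto - Kobe: 9 + 8 = 17
Best route has total 17 mi.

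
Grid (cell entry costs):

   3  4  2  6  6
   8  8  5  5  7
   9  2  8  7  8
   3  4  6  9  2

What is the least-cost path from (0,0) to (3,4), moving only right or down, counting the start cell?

Take (0,0) -> (0,1) -> (0,2) -> (1,2) -> (1,3) -> (1,4) -> (2,4) -> (3,4) for a total of 3 + 4 + 2 + 5 + 5 + 7 + 8 + 2 = 36.

36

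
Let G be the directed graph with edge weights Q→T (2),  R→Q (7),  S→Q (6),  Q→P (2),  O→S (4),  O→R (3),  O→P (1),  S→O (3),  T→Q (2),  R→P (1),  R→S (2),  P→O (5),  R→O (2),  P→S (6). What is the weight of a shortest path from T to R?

12

Routes from T to R:
T - Q - P - S - O - R: 2 + 2 + 6 + 3 + 3 = 16
T - Q - P - O - R: 2 + 2 + 5 + 3 = 12
The minimum is 12.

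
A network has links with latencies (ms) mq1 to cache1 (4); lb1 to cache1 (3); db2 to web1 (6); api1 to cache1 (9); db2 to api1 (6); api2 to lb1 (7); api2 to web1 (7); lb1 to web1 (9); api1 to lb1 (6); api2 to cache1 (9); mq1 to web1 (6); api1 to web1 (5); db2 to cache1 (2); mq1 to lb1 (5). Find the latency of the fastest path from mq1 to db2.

Some routes from mq1 to db2:
mq1 → web1 → api1 → db2: 6 + 5 + 6 = 17
mq1 → lb1 → api1 → db2: 5 + 6 + 6 = 17
mq1 → lb1 → cache1 → db2: 5 + 3 + 2 = 10
mq1 → web1 → db2: 6 + 6 = 12
mq1 → cache1 → db2: 4 + 2 = 6
Best route has total 6 ms.

6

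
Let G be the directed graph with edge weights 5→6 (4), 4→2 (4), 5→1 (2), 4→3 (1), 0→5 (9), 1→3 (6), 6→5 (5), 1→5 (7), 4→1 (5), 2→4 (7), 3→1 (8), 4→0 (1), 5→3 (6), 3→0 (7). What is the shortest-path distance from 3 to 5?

Paths from 3 to 5:
3→1→5: 8 + 7 = 15
3→0→5: 7 + 9 = 16
Shortest: 15.

15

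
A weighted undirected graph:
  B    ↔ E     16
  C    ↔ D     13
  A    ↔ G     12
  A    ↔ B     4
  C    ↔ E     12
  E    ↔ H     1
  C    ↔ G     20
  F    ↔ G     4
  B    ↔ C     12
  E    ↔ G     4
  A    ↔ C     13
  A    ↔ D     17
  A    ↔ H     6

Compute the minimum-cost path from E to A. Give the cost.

7

Some routes from E to A:
E -> C -> B -> A: 12 + 12 + 4 = 28
E -> H -> A: 1 + 6 = 7
E -> C -> A: 12 + 13 = 25
E -> G -> A: 4 + 12 = 16
E -> B -> A: 16 + 4 = 20
The minimum is 7.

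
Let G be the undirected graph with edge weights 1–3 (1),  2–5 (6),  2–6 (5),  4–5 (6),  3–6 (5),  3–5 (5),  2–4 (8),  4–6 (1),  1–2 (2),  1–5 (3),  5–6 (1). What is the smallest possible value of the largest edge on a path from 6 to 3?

Checking several routes:
6→5→3: max(1, 5) = 5
6→2→1→5→3: max(5, 2, 3, 5) = 5
6→3: max(5) = 5
6→2→1→3: max(5, 2, 1) = 5
6→5→1→3: max(1, 3, 1) = 3
The minimum achievable maximum is 3.

3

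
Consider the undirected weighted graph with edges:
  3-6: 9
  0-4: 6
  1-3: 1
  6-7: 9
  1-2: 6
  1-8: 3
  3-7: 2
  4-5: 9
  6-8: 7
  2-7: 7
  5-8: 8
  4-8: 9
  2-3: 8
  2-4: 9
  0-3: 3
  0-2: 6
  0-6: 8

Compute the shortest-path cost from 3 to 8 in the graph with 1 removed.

16

Checking several routes:
3 - 0 - 4 - 5 - 8: 3 + 6 + 9 + 8 = 26
3 - 6 - 8: 9 + 7 = 16
3 - 0 - 4 - 8: 3 + 6 + 9 = 18
3 - 7 - 6 - 8: 2 + 9 + 7 = 18
3 - 2 - 4 - 8: 8 + 9 + 9 = 26
3 - 0 - 6 - 8: 3 + 8 + 7 = 18
The minimum is 16.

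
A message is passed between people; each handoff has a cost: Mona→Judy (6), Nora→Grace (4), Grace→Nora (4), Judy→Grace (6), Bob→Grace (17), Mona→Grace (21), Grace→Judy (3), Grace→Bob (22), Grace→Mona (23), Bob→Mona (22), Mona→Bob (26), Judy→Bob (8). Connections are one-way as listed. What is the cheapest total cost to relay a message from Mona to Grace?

12

Paths from Mona to Grace:
Mona -> Grace: 21
Mona -> Bob -> Grace: 26 + 17 = 43
Mona -> Judy -> Grace: 6 + 6 = 12
Mona -> Judy -> Bob -> Grace: 6 + 8 + 17 = 31
Best route has total 12.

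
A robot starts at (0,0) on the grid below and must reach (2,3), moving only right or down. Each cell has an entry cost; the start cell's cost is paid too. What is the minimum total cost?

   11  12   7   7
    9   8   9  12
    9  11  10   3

Best path: [0,0] -> [1,0] -> [1,1] -> [1,2] -> [2,2] -> [2,3]
Cost: 11 + 9 + 8 + 9 + 10 + 3 = 50

50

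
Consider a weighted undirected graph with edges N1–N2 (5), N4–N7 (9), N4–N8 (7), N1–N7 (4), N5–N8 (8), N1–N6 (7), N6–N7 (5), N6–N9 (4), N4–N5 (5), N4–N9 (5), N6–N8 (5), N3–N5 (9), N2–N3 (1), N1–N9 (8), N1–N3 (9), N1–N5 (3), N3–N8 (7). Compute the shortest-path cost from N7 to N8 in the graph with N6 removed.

15

Comparing a few candidate routes:
N7 → N1 → N2 → N3 → N8: 4 + 5 + 1 + 7 = 17
N7 → N4 → N8: 9 + 7 = 16
N7 → N1 → N5 → N8: 4 + 3 + 8 = 15
Shortest: 15.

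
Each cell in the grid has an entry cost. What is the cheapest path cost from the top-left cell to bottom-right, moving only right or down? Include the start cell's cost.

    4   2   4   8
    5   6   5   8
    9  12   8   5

28

One optimal route is (0,0) → (0,1) → (0,2) → (1,2) → (1,3) → (2,3).
Its cost is 4 + 2 + 4 + 5 + 8 + 5 = 28.
For comparison, the top-then-right route costs 31.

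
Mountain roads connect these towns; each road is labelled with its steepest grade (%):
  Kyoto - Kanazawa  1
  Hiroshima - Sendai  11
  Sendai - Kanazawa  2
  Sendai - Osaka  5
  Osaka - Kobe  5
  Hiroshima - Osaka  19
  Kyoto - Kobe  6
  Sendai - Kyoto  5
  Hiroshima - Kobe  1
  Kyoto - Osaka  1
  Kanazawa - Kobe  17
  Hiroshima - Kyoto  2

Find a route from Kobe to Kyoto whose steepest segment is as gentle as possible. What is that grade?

2

Comparing a few candidate routes:
Kobe -> Osaka -> Sendai -> Kanazawa -> Kyoto: max(5, 5, 2, 1) = 5
Kobe -> Hiroshima -> Kyoto: max(1, 2) = 2
Kobe -> Osaka -> Sendai -> Kyoto: max(5, 5, 5) = 5
Best route has worst link 2%.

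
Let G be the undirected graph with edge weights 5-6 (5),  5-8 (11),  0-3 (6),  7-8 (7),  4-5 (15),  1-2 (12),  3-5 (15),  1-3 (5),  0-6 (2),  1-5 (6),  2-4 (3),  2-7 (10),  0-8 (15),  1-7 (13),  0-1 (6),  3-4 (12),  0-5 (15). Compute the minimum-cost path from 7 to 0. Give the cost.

19

Comparing a few candidate routes:
7→8→5→6→0: 7 + 11 + 5 + 2 = 25
7→8→0: 7 + 15 = 22
7→1→0: 13 + 6 = 19
7→1→5→6→0: 13 + 6 + 5 + 2 = 26
7→1→3→0: 13 + 5 + 6 = 24
Shortest: 19.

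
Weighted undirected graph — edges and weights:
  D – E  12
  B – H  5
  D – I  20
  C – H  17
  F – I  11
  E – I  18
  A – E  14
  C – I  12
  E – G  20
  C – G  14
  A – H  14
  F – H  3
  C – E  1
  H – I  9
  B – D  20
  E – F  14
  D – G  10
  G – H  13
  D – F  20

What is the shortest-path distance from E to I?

A few of the E→I routes:
E - C - I: 1 + 12 = 13
E - F - I: 14 + 11 = 25
E - F - H - I: 14 + 3 + 9 = 26
E - I: 18
Best route has total 13.

13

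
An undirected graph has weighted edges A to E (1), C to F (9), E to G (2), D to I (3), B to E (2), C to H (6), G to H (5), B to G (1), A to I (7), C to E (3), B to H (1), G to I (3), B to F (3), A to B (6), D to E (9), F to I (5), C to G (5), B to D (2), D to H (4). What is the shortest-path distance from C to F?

8

Checking several routes:
C-F: 9
C-H-B-F: 6 + 1 + 3 = 10
C-G-B-F: 5 + 1 + 3 = 9
C-E-G-B-F: 3 + 2 + 1 + 3 = 9
C-E-B-F: 3 + 2 + 3 = 8
Best route has total 8.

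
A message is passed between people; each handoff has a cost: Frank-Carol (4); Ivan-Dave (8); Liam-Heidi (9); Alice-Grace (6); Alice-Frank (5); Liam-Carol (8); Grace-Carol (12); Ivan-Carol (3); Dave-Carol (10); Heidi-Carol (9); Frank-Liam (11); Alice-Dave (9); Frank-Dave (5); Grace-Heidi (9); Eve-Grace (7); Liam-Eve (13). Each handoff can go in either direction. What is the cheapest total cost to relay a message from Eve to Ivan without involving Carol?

30

A few of the Eve→Ivan routes:
Eve - Grace - Alice - Frank - Dave - Ivan: 7 + 6 + 5 + 5 + 8 = 31
Eve - Grace - Alice - Dave - Ivan: 7 + 6 + 9 + 8 = 30
Eve - Liam - Frank - Dave - Ivan: 13 + 11 + 5 + 8 = 37
The minimum is 30.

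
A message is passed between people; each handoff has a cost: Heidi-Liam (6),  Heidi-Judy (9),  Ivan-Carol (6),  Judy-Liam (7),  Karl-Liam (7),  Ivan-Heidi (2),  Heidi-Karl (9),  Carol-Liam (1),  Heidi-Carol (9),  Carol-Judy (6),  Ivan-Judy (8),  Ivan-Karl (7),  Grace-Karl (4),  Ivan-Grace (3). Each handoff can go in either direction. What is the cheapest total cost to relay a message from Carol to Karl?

A few of the Carol→Karl routes:
Carol → Liam → Heidi → Karl: 1 + 6 + 9 = 16
Carol → Liam → Heidi → Ivan → Karl: 1 + 6 + 2 + 7 = 16
Carol → Ivan → Grace → Karl: 6 + 3 + 4 = 13
Carol → Ivan → Karl: 6 + 7 = 13
Carol → Liam → Karl: 1 + 7 = 8
Shortest: 8.

8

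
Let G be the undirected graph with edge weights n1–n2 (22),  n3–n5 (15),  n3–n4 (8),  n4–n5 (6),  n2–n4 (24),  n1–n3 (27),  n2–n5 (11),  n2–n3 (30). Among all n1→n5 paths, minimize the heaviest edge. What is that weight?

Some routes from n1 to n5:
n1 - n2 - n4 - n3 - n5: max(22, 24, 8, 15) = 24
n1 - n3 - n4 - n5: max(27, 8, 6) = 27
n1 - n2 - n4 - n5: max(22, 24, 6) = 24
n1 - n2 - n5: max(22, 11) = 22
n1 - n3 - n5: max(27, 15) = 27
The minimum achievable maximum is 22.

22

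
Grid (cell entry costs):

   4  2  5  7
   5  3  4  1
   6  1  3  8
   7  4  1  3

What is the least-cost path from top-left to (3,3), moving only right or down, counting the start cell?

Cheapest: [0,0]→[0,1]→[1,1]→[2,1]→[2,2]→[3,2]→[3,3]
  4 + 2 + 3 + 1 + 3 + 1 + 3 = 17
(Top row then right column would cost 30.)

17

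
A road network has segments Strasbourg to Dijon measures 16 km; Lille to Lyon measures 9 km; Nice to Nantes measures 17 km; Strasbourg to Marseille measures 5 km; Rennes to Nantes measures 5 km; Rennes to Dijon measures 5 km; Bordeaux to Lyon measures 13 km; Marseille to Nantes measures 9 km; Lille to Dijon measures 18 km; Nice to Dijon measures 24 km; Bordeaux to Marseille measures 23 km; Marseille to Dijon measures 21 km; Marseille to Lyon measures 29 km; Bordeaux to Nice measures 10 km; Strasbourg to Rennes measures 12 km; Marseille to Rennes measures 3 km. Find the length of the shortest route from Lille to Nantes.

Comparing a few candidate routes:
Lille -> Lyon -> Marseille -> Nantes: 9 + 29 + 9 = 47
Lille -> Lyon -> Marseille -> Rennes -> Nantes: 9 + 29 + 3 + 5 = 46
Lille -> Dijon -> Rennes -> Marseille -> Nantes: 18 + 5 + 3 + 9 = 35
Lille -> Dijon -> Marseille -> Rennes -> Nantes: 18 + 21 + 3 + 5 = 47
Lille -> Dijon -> Rennes -> Nantes: 18 + 5 + 5 = 28
The minimum is 28 km.

28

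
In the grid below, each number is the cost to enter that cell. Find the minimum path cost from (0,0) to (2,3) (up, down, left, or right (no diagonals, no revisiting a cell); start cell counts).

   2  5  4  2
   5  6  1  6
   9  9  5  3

Take r0c0 → r0c1 → r0c2 → r1c2 → r2c2 → r2c3 for a total of 2 + 5 + 4 + 1 + 5 + 3 = 20.

20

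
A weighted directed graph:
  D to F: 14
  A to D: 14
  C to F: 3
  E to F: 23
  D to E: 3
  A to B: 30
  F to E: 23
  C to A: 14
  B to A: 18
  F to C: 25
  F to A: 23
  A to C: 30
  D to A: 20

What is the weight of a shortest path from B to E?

Paths from B to E:
B→A→D→F→E: 18 + 14 + 14 + 23 = 69
B→A→C→F→E: 18 + 30 + 3 + 23 = 74
B→A→D→E: 18 + 14 + 3 = 35
The minimum is 35.

35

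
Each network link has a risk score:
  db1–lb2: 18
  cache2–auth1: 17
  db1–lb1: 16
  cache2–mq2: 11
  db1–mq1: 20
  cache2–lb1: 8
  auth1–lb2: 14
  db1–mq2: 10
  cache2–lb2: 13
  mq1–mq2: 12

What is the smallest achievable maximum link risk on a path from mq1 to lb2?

13

A few of the mq1→lb2 routes:
mq1→mq2→db1→lb1→cache2→lb2: max(12, 10, 16, 8, 13) = 16
mq1→mq2→cache2→auth1→lb2: max(12, 11, 17, 14) = 17
mq1→mq2→cache2→lb2: max(12, 11, 13) = 13
mq1→mq2→cache2→lb1→db1→lb2: max(12, 11, 8, 16, 18) = 18
mq1→mq2→db1→lb1→cache2→auth1→lb2: max(12, 10, 16, 8, 17, 14) = 17
The minimum achievable maximum is 13.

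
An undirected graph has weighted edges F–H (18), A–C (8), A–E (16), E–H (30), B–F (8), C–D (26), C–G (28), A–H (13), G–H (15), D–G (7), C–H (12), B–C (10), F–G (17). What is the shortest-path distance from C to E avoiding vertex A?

Comparing a few candidate routes:
C→B→F→H→E: 10 + 8 + 18 + 30 = 66
C→G→H→E: 28 + 15 + 30 = 73
C→H→E: 12 + 30 = 42
C→D→G→H→E: 26 + 7 + 15 + 30 = 78
The minimum is 42.

42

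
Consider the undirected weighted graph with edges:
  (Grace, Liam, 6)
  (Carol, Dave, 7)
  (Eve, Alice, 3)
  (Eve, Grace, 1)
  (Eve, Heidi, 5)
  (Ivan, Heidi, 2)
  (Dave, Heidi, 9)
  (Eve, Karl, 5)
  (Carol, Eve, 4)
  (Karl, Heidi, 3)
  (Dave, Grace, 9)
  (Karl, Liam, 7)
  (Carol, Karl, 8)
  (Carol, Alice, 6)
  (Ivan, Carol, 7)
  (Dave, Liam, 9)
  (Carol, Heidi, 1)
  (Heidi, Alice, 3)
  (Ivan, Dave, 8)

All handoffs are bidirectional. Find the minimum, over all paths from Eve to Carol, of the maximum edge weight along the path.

Some routes from Eve to Carol:
Eve→Heidi→Alice→Carol: max(5, 3, 6) = 6
Eve→Heidi→Carol: max(5, 1) = 5
Eve→Alice→Heidi→Carol: max(3, 3, 1) = 3
Eve→Karl→Heidi→Alice→Carol: max(5, 3, 3, 6) = 6
Eve→Karl→Heidi→Carol: max(5, 3, 1) = 5
Eve→Carol: max(4) = 4
The minimum achievable maximum is 3.

3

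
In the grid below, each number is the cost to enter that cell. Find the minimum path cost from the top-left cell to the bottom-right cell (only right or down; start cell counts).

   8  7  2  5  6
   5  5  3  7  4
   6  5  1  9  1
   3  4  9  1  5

36

Cheapest: r0c0→r0c1→r0c2→r1c2→r2c2→r2c3→r2c4→r3c4
  8 + 7 + 2 + 3 + 1 + 9 + 1 + 5 = 36
For comparison, the top-then-right route costs 38.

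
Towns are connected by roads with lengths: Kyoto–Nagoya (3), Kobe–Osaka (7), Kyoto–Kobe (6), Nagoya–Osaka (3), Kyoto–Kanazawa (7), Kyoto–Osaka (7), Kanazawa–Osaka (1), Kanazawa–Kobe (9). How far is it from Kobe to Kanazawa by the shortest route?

8

Checking several routes:
Kobe→Kyoto→Nagoya→Osaka→Kanazawa: 6 + 3 + 3 + 1 = 13
Kobe→Kyoto→Osaka→Kanazawa: 6 + 7 + 1 = 14
Kobe→Kyoto→Kanazawa: 6 + 7 = 13
Kobe→Osaka→Nagoya→Kyoto→Kanazawa: 7 + 3 + 3 + 7 = 20
Kobe→Kanazawa: 9
Kobe→Osaka→Kanazawa: 7 + 1 = 8
Shortest: 8.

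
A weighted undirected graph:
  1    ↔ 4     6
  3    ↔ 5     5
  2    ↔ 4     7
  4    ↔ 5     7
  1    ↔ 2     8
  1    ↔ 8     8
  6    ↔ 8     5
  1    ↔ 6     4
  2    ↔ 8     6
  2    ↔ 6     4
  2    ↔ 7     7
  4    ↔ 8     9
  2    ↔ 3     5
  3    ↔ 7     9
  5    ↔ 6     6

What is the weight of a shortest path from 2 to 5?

Some routes from 2 to 5:
2-3-5: 5 + 5 = 10
2-8-6-5: 6 + 5 + 6 = 17
2-6-5: 4 + 6 = 10
2-4-5: 7 + 7 = 14
Best route has total 10.

10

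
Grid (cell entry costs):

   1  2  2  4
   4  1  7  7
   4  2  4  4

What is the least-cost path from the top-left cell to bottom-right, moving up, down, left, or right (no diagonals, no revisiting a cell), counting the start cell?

14

Take (0,0) -> (0,1) -> (1,1) -> (2,1) -> (2,2) -> (2,3) for a total of 1 + 2 + 1 + 2 + 4 + 4 = 14.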